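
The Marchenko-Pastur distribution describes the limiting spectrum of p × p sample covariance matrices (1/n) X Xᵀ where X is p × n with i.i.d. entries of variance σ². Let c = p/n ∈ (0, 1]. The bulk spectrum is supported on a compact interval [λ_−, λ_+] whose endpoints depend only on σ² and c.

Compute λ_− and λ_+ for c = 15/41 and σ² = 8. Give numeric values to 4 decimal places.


c = 15/41 = 0.365854; √c = 0.604858.
λ_− = σ² (1 − √c)² = 8 · (1 − 0.604858)² = 8 · (0.395142)² = 1.249095.
λ_+ = σ² (1 + √c)² = 8 · (1 + 0.604858)² = 8 · (1.604858)² = 20.604563.

Rounded to 4 decimal places: λ_− ≈ 1.2491, λ_+ ≈ 20.6046.


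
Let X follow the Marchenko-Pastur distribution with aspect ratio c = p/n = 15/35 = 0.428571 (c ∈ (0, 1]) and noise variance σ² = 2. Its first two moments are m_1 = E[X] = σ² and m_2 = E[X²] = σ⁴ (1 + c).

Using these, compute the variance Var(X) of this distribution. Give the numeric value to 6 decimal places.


m_1 = E[X] = σ² = 2, so m_1² = 4.
m_2 = E[X²] = σ⁴ (1 + c) = 4 · (1 + 0.428571) = 4 · 1.428571 = 5.714286.
(Note m_2 − m_1² simplifies to c · σ⁴ = 0.428571 · 4.)

Var(X) = m_2 − m_1² = 5.714286 − 4 = 1.714286.


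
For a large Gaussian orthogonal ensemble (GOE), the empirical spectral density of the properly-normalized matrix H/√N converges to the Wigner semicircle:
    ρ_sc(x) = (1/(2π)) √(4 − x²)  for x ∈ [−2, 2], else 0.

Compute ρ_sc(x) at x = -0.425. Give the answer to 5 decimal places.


ρ_sc(x) = (1/(2π)) √(4 − x²). With x = -0.425:
  4 − x² = 4 − (-0.425)² = 4 − 0.180625 = 3.819375.
  √(4 − x²) = 1.954322.
  1/(2π) = 0.159155.
  ρ_sc(-0.425) = 0.159155 · 1.954322 = 0.311040.

Rounded to 5 decimal places: ρ_sc(-0.425) ≈ 0.31104.


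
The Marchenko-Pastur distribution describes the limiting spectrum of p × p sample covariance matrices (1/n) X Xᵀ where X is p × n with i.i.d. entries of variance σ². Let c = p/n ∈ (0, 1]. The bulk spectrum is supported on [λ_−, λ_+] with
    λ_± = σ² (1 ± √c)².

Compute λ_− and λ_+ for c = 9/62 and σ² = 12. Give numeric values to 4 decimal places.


c = 9/62 = 0.145161; √c = 0.381000.
λ_− = σ² (1 − √c)² = 12 · (1 − 0.381000)² = 12 · (0.619000)² = 4.597926.
λ_+ = σ² (1 + √c)² = 12 · (1 + 0.381000)² = 12 · (1.381000)² = 22.885945.

Rounded to 4 decimal places: λ_− ≈ 4.5979, λ_+ ≈ 22.8859.


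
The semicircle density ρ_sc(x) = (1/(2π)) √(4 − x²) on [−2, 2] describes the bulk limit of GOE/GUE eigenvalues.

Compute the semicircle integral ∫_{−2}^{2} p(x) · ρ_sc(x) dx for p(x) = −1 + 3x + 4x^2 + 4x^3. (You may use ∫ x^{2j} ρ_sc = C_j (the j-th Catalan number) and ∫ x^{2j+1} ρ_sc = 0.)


Write p(x) = Σ a_i x^i, split into monomials and integrate each against ρ_sc separately.
Using ∫ x^{2j} ρ_sc = C_j = (1/(j+1)) C(2j, j) (Catalan numbers) and ∫ x^{2j+1} ρ_sc = 0 (odd monomials vanish by symmetry):
  i = 0 (even): a_0 · C_{0} = -1 · 1 = -1
  i = 1 (odd): ∫ x^1 ρ_sc = 0 (vanishes)
  i = 2 (even): a_2 · C_{1} = 4 · 1 = 4
  i = 3 (odd): ∫ x^3 ρ_sc = 0 (vanishes)

Summing the contributions: ∫_{−2}^{2} p(x) ρ_sc(x) dx = (-1) + 4 = 3.


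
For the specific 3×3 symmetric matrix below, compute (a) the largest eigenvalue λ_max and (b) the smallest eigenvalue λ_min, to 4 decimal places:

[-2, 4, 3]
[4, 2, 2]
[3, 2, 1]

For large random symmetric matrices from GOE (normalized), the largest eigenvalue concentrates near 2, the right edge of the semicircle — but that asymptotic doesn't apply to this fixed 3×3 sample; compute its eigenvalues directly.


Since M is real symmetric, all three eigenvalues are real; they are the roots of det(λI − M) = λ³ − (tr M) λ² + s λ − det M, where s is the sum of the principal 2×2 minors.
tr M = -2 + 2 + 1 = 1.
s = ((-2)·2 − 4²) + ((-2)·1 − 3²) + (2·1 − 2²) = -20 + (-11) + (-2) = -33.
det M (expand along row 1) = (-2)·(-2) − 4·(-2) + 3·2 = 18.
Characteristic polynomial: λ³ − λ² − 33λ − 18 = 0.
Substitute λ = y + (tr M)/3 = y + 0.333333 to remove the quadratic term: y³ + p·y + q = 0 with p = s − (tr M)²/3 = -33.333333 and q = −2(tr M)³/27 + (tr M)·s/3 − det M = -29.074074.
Three real roots ⇒ use the trigonometric (Viète) form: r = 2√(−p/3) = 6.666667, φ = arccos(3q/(p·r)) = arccos(0.392500) = 1.167448 rad.
y_k = r·cos(φ/3 − 2πk/3) for k = 0, 1, 2 gives y = 6.168214, -0.893631, -5.274583.
λ_k = y_k + 0.333333 gives λ = 6.5015, -0.5603, -4.9412 (check: the sum is 1.0000 = tr M).

Hence λ_max = 6.5015 and λ_min = -4.9412.


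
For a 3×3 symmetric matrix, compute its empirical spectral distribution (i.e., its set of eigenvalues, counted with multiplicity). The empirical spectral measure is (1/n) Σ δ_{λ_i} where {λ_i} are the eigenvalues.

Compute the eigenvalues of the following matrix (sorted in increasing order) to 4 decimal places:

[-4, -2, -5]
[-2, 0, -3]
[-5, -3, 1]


Since M is real symmetric, all three eigenvalues are real; they are the roots of det(λI − M) = λ³ − (tr M) λ² + s λ − det M, where s is the sum of the principal 2×2 minors.
tr M = -4 + 0 + 1 = -3.
s = ((-4)·0 − (-2)²) + ((-4)·1 − (-5)²) + (0·1 − (-3)²) = -4 + (-29) + (-9) = -42.
det M (expand along row 1) = (-4)·(-9) − (-2)·(-17) + (-5)·6 = -28.
Characteristic polynomial: λ³ + 3λ² − 42λ + 28 = 0.
Substitute λ = y + (tr M)/3 = y − 1.000000 to remove the quadratic term: y³ + p·y + q = 0 with p = s − (tr M)²/3 = -45.000000 and q = −2(tr M)³/27 + (tr M)·s/3 − det M = 72.000000.
Three real roots ⇒ use the trigonometric (Viète) form: r = 2√(−p/3) = 7.745967, φ = arccos(3q/(p·r)) = arccos(-0.619677) = 2.239128 rad.
y_k = r·cos(φ/3 − 2πk/3) for k = 0, 1, 2 gives y = 5.686735, 1.711386, -7.398121.
λ_k = y_k − 1.000000 gives λ = 4.6867, 0.7114, -8.3981 (check: the sum is -3.0000 = tr M).

Eigenvalues sorted in increasing order: [-8.3981, 0.7114, 4.6867].


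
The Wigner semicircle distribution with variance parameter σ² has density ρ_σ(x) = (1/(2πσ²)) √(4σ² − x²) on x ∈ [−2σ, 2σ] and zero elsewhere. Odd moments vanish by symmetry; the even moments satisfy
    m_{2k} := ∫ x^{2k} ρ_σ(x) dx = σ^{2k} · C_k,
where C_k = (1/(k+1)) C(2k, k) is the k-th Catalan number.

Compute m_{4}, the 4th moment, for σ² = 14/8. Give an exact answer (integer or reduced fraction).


By the scaled semicircle moment identity, m_{2k} = σ^{2k} · C_k with k = 2.
C_2 = (1/(k+1)) · C(2k, k) = (1/3) · C(4, 2) = (1/3) · 6 = 2.
σ^{2k} = (σ²)^k = (14/8)^2 = 49/16.

Therefore m_{4} = σ^{4} · C_2 = (49/16) · 2 = 49/8.


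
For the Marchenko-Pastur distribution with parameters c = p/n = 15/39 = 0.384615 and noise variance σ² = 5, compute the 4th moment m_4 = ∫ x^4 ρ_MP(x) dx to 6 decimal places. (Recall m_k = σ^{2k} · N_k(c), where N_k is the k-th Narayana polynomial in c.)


E[X⁴] = σ⁸ (1 + 6c + 6c² + c³) (fourth MP moment). With σ² = 5 (so σ⁸ = 625) and c = 15/39 = 0.384615: E[X⁴] = 625 · (1 + 6·0.384615 + 6·(0.384615)² + (0.384615)³) = 625 · 4.252162.

So E[X^4] = 2657.601274.


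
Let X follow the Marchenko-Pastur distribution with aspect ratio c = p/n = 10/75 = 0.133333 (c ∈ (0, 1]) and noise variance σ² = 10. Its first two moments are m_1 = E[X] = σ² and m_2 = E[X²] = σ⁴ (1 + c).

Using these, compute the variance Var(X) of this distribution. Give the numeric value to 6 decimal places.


m_1 = E[X] = σ² = 10, so m_1² = 100.
m_2 = E[X²] = σ⁴ (1 + c) = 100 · (1 + 0.133333) = 100 · 1.133333 = 113.333333.
(Note m_2 − m_1² simplifies to c · σ⁴ = 0.133333 · 100.)

Var(X) = m_2 − m_1² = 113.333333 − 100 = 13.333333.


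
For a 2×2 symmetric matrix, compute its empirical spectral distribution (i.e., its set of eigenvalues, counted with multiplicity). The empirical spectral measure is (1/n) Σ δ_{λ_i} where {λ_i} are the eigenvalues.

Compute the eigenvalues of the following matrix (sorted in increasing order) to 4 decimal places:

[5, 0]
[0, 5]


Since M is real symmetric, both eigenvalues are real; they are the roots of det(λI − M) = λ² − (tr M) λ + det M.
tr M = 5 + 5 = 10.
det M = 5·5 − 0² = 25 − 0 = 25.
Characteristic polynomial: λ² − 10λ + 25 = 0.
Discriminant Δ = (tr M)² − 4·det M = 100 − 100 = 0; √Δ = 0.000000.
λ = (tr M ± √Δ)/2 = (10 ± 0.000000)/2, giving (tr M − √Δ)/2 = 5.0000 and (tr M + √Δ)/2 = 5.0000.

Eigenvalues sorted in increasing order: [5.0000, 5.0000].


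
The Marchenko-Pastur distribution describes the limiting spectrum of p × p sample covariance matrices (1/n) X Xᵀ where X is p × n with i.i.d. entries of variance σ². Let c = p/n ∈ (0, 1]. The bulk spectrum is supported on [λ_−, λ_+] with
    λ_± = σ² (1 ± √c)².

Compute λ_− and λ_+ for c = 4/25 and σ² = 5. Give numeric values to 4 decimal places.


c = 4/25 = 0.160000; √c = 0.400000.
λ_− = σ² (1 − √c)² = 5 · (1 − 0.400000)² = 5 · (0.600000)² = 1.800000.
λ_+ = σ² (1 + √c)² = 5 · (1 + 0.400000)² = 5 · (1.400000)² = 9.800000.

Rounded to 4 decimal places: λ_− ≈ 1.8000, λ_+ ≈ 9.8000.


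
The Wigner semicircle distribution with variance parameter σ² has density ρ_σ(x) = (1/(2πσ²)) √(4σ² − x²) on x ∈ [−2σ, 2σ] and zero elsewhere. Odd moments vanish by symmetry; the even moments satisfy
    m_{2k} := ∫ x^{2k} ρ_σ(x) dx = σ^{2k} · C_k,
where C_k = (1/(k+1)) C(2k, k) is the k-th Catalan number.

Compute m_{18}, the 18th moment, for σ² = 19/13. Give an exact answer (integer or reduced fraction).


By the scaled semicircle moment identity, m_{2k} = σ^{2k} · C_k with k = 9.
C_9 = (1/(k+1)) · C(2k, k) = (1/10) · C(18, 9) = (1/10) · 48620 = 4862.
σ^{2k} = (σ²)^k = (19/13)^9 = 322687697779/10604499373.

Therefore m_{18} = σ^{18} · C_9 = (322687697779/10604499373) · 4862 = 120685198969346/815730721.


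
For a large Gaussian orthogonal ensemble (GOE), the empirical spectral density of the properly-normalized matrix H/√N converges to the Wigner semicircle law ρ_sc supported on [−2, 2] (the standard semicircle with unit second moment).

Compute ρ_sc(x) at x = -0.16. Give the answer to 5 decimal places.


ρ_sc(x) = (1/(2π)) √(4 − x²). With x = -0.16:
  4 − x² = 4 − (-0.16)² = 4 − 0.025600 = 3.974400.
  √(4 − x²) = 1.993590.
  1/(2π) = 0.159155.
  ρ_sc(-0.16) = 0.159155 · 1.993590 = 0.317290.

Rounded to 5 decimal places: ρ_sc(-0.16) ≈ 0.31729.


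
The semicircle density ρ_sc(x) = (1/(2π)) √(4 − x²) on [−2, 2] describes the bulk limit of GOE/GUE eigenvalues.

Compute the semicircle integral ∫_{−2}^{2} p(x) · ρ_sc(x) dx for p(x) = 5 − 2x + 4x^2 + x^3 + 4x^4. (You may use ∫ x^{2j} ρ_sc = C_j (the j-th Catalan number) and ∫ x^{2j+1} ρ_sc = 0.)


Write p(x) = Σ a_i x^i, split into monomials and integrate each against ρ_sc separately.
Using ∫ x^{2j} ρ_sc = C_j = (1/(j+1)) C(2j, j) (Catalan numbers) and ∫ x^{2j+1} ρ_sc = 0 (odd monomials vanish by symmetry):
  i = 0 (even): a_0 · C_{0} = 5 · 1 = 5
  i = 1 (odd): ∫ x^1 ρ_sc = 0 (vanishes)
  i = 2 (even): a_2 · C_{1} = 4 · 1 = 4
  i = 3 (odd): ∫ x^3 ρ_sc = 0 (vanishes)
  i = 4 (even): a_4 · C_{2} = 4 · 2 = 8

Summing the contributions: ∫_{−2}^{2} p(x) ρ_sc(x) dx = 5 + 4 + 8 = 17.


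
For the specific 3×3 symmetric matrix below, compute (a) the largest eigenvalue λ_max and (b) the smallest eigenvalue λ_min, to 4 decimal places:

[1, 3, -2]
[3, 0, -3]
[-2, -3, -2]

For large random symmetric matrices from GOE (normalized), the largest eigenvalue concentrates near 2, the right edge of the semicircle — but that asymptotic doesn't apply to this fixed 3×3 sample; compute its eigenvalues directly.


Since M is real symmetric, all three eigenvalues are real; they are the roots of det(λI − M) = λ³ − (tr M) λ² + s λ − det M, where s is the sum of the principal 2×2 minors.
tr M = 1 + 0 + (-2) = -1.
s = (1·0 − 3²) + (1·(-2) − (-2)²) + (0·(-2) − (-3)²) = -9 + (-6) + (-9) = -24.
det M (expand along row 1) = 1·(-9) − 3·(-12) + (-2)·(-9) = 45.
Characteristic polynomial: λ³ + λ² − 24λ − 45 = 0.
Substitute λ = y + (tr M)/3 = y − 0.333333 to remove the quadratic term: y³ + p·y + q = 0 with p = s − (tr M)²/3 = -24.333333 and q = −2(tr M)³/27 + (tr M)·s/3 − det M = -36.925926.
Three real roots ⇒ use the trigonometric (Viète) form: r = 2√(−p/3) = 5.696002, φ = arccos(3q/(p·r)) = arccos(0.799247) = 0.644755 rad.
y_k = r·cos(φ/3 − 2πk/3) for k = 0, 1, 2 gives y = 5.564959, -1.730454, -3.834505.
λ_k = y_k − 0.333333 gives λ = 5.2316, -2.0638, -4.1678 (check: the sum is -1.0000 = tr M).

Hence λ_max = 5.2316 and λ_min = -4.1678.


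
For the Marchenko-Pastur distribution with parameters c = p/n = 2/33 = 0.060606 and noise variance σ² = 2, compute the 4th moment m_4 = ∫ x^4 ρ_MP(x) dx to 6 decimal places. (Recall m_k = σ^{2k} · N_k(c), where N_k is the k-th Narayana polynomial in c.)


E[X⁴] = σ⁸ (1 + 6c + 6c² + c³) (fourth MP moment). With σ² = 2 (so σ⁸ = 16) and c = 2/33 = 0.060606: E[X⁴] = 16 · (1 + 6·0.060606 + 6·(0.060606)² + (0.060606)³) = 16 · 1.385898.

So E[X^4] = 22.174361.


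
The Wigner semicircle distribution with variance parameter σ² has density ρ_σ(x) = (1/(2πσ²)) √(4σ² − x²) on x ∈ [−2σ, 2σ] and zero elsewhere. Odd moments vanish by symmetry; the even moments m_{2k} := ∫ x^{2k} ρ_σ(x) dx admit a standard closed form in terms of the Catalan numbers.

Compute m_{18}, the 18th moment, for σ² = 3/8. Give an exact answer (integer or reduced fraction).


By the scaled semicircle moment identity, m_{2k} = σ^{2k} · C_k with k = 9.
C_9 = (1/(k+1)) · C(2k, k) = (1/10) · C(18, 9) = (1/10) · 48620 = 4862.
σ^{2k} = (σ²)^k = (3/8)^9 = 19683/134217728.

Therefore m_{18} = σ^{18} · C_9 = (19683/134217728) · 4862 = 47849373/67108864.


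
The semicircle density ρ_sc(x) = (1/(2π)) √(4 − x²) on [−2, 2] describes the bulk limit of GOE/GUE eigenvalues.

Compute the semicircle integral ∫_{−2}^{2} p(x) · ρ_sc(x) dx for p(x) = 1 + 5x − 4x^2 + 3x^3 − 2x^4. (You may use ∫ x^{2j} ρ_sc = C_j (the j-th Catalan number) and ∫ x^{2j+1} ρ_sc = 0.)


Write p(x) = Σ a_i x^i, split into monomials and integrate each against ρ_sc separately.
Using ∫ x^{2j} ρ_sc = C_j = (1/(j+1)) C(2j, j) (Catalan numbers) and ∫ x^{2j+1} ρ_sc = 0 (odd monomials vanish by symmetry):
  i = 0 (even): a_0 · C_{0} = 1 · 1 = 1
  i = 1 (odd): ∫ x^1 ρ_sc = 0 (vanishes)
  i = 2 (even): a_2 · C_{1} = -4 · 1 = -4
  i = 3 (odd): ∫ x^3 ρ_sc = 0 (vanishes)
  i = 4 (even): a_4 · C_{2} = -2 · 2 = -4

Summing the contributions: ∫_{−2}^{2} p(x) ρ_sc(x) dx = 1 + (-4) + (-4) = -7.


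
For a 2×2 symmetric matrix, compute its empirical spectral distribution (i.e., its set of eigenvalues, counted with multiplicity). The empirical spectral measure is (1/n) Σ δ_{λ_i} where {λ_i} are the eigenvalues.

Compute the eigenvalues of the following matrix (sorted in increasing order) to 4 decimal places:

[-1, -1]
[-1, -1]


Since M is real symmetric, both eigenvalues are real; they are the roots of det(λI − M) = λ² − (tr M) λ + det M.
tr M = -1 + (-1) = -2.
det M = (-1)·(-1) − (-1)² = 1 − 1 = 0.
Characteristic polynomial: λ² + 2λ = 0.
Discriminant Δ = (tr M)² − 4·det M = 4 − 0 = 4; √Δ = 2.000000.
λ = (tr M ± √Δ)/2 = (-2 ± 2.000000)/2, giving (tr M − √Δ)/2 = -2.0000 and (tr M + √Δ)/2 = 0.0000.

Eigenvalues sorted in increasing order: [-2.0000, 0.0000].


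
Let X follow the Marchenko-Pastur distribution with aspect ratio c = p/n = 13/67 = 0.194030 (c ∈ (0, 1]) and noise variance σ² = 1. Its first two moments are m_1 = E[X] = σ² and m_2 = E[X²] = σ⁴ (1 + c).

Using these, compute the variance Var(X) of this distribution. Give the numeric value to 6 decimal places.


m_1 = E[X] = σ² = 1, so m_1² = 1.
m_2 = E[X²] = σ⁴ (1 + c) = 1 · (1 + 0.194030) = 1 · 1.194030 = 1.194030.
(Note m_2 − m_1² simplifies to c · σ⁴ = 0.194030 · 1.)

Var(X) = m_2 − m_1² = 1.194030 − 1 = 0.194030.


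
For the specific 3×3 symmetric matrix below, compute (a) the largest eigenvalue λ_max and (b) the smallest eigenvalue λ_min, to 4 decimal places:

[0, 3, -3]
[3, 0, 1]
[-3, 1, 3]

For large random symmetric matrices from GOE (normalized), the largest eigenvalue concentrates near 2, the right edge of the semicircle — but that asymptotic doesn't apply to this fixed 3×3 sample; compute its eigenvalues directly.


Since M is real symmetric, all three eigenvalues are real; they are the roots of det(λI − M) = λ³ − (tr M) λ² + s λ − det M, where s is the sum of the principal 2×2 minors.
tr M = 0 + 0 + 3 = 3.
s = (0·0 − 3²) + (0·3 − (-3)²) + (0·3 − 1²) = -9 + (-9) + (-1) = -19.
det M (expand along row 1) = 0·(-1) − 3·12 + (-3)·3 = -45.
Characteristic polynomial: λ³ − 3λ² − 19λ + 45 = 0.
Substitute λ = y + (tr M)/3 = y + 1.000000 to remove the quadratic term: y³ + p·y + q = 0 with p = s − (tr M)²/3 = -22.000000 and q = −2(tr M)³/27 + (tr M)·s/3 − det M = 24.000000.
Three real roots ⇒ use the trigonometric (Viète) form: r = 2√(−p/3) = 5.416026, φ = arccos(3q/(p·r)) = arccos(-0.604267) = 2.219642 rad.
y_k = r·cos(φ/3 − 2πk/3) for k = 0, 1, 2 gives y = 4.000000, 1.162278, -5.162278.
λ_k = y_k + 1.000000 gives λ = 5.0000, 2.1623, -4.1623 (check: the sum is 3.0000 = tr M).

Hence λ_max = 5.0000 and λ_min = -4.1623.


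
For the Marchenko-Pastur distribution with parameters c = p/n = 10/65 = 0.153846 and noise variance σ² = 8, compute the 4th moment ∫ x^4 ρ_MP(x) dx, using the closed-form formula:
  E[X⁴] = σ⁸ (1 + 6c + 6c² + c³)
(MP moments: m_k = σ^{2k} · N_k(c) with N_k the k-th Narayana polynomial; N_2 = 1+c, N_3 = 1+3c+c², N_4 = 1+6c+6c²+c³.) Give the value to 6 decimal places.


E[X⁴] = σ⁸ (1 + 6c + 6c² + c³) (fourth MP moment). With σ² = 8 (so σ⁸ = 4096) and c = 10/65 = 0.153846: E[X⁴] = 4096 · (1 + 6·0.153846 + 6·(0.153846)² + (0.153846)³) = 4096 · 2.068730.

So E[X^4] = 8473.518434.


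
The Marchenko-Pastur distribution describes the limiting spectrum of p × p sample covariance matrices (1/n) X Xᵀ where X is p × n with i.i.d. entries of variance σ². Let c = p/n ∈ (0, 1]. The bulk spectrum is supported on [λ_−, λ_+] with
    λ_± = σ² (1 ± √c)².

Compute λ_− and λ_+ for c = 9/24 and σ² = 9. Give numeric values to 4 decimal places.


c = 9/24 = 0.375000; √c = 0.612372.
λ_− = σ² (1 − √c)² = 9 · (1 − 0.612372)² = 9 · (0.387628)² = 1.352296.
λ_+ = σ² (1 + √c)² = 9 · (1 + 0.612372)² = 9 · (1.612372)² = 23.397704.

Rounded to 4 decimal places: λ_− ≈ 1.3523, λ_+ ≈ 23.3977.


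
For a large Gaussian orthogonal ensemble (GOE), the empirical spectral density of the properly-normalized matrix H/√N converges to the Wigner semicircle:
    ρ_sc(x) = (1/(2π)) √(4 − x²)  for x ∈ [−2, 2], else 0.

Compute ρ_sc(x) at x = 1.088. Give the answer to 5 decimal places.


ρ_sc(x) = (1/(2π)) √(4 − x²). With x = 1.088:
  4 − x² = 4 − (1.088)² = 4 − 1.183744 = 2.816256.
  √(4 − x²) = 1.678170.
  1/(2π) = 0.159155.
  ρ_sc(1.088) = 0.159155 · 1.678170 = 0.267089.

Rounded to 5 decimal places: ρ_sc(1.088) ≈ 0.26709.


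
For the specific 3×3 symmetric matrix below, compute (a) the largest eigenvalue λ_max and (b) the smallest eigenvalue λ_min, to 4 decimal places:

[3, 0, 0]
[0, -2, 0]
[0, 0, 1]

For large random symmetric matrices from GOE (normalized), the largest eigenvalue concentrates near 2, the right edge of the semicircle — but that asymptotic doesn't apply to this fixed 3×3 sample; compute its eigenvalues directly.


Since M is real symmetric, all three eigenvalues are real; they are the roots of det(λI − M) = λ³ − (tr M) λ² + s λ − det M, where s is the sum of the principal 2×2 minors.
tr M = 3 + (-2) + 1 = 2.
s = (3·(-2) − 0²) + (3·1 − 0²) + ((-2)·1 − 0²) = -6 + 3 + (-2) = -5.
det M (expand along row 1) = 3·(-2) − 0·0 + 0·0 = -6.
Characteristic polynomial: λ³ − 2λ² − 5λ + 6 = 0.
Substitute λ = y + (tr M)/3 = y + 0.666667 to remove the quadratic term: y³ + p·y + q = 0 with p = s − (tr M)²/3 = -6.333333 and q = −2(tr M)³/27 + (tr M)·s/3 − det M = 2.074074.
Three real roots ⇒ use the trigonometric (Viète) form: r = 2√(−p/3) = 2.905933, φ = arccos(3q/(p·r)) = arccos(-0.338086) = 1.915679 rad.
y_k = r·cos(φ/3 − 2πk/3) for k = 0, 1, 2 gives y = 2.333333, 0.333333, -2.666667.
λ_k = y_k + 0.666667 gives λ = 3.0000, 1.0000, -2.0000 (check: the sum is 2.0000 = tr M).

Hence λ_max = 3.0000 and λ_min = -2.0000.


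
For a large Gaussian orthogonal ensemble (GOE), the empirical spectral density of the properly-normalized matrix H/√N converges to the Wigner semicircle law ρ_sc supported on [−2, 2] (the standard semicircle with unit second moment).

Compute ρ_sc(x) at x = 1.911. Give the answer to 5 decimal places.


ρ_sc(x) = (1/(2π)) √(4 − x²). With x = 1.911:
  4 − x² = 4 − (1.911)² = 4 − 3.651921 = 0.348079.
  √(4 − x²) = 0.589982.
  1/(2π) = 0.159155.
  ρ_sc(1.911) = 0.159155 · 0.589982 = 0.093899.

Rounded to 5 decimal places: ρ_sc(1.911) ≈ 0.09390.


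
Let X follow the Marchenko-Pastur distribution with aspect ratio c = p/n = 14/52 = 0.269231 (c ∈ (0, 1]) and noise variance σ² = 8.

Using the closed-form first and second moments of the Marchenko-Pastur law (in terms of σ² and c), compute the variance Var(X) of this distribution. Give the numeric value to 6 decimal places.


Recall the MP moments m_1 = E[X] = σ² and m_2 = E[X²] = σ⁴ (1 + c).
m_1 = E[X] = σ² = 8, so m_1² = 64.
m_2 = E[X²] = σ⁴ (1 + c) = 64 · (1 + 0.269231) = 64 · 1.269231 = 81.230769.
(Note m_2 − m_1² simplifies to c · σ⁴ = 0.269231 · 64.)

Var(X) = m_2 − m_1² = 81.230769 − 64 = 17.230769.


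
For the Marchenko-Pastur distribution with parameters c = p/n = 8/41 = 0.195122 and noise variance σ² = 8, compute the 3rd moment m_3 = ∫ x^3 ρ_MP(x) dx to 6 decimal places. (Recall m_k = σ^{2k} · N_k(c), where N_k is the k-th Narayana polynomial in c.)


E[X³] = σ⁶ (1 + 3c + c²) (third MP moment). With σ² = 8 (so σ⁶ = 512) and c = 8/41 = 0.195122: E[X³] = 512 · (1 + 3·0.195122 + (0.195122)²) = 512 · 1.623438.

So E[X^3] = 831.200476.


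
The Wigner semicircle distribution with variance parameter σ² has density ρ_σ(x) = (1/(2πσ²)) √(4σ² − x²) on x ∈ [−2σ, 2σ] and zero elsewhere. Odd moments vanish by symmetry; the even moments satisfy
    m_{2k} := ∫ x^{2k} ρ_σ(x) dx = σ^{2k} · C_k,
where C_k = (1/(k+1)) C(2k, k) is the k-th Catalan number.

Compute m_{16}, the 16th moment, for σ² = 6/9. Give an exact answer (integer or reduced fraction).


By the scaled semicircle moment identity, m_{2k} = σ^{2k} · C_k with k = 8.
C_8 = (1/(k+1)) · C(2k, k) = (1/9) · C(16, 8) = (1/9) · 12870 = 1430.
σ^{2k} = (σ²)^k = (6/9)^8 = 256/6561.

Therefore m_{16} = σ^{16} · C_8 = (256/6561) · 1430 = 366080/6561.


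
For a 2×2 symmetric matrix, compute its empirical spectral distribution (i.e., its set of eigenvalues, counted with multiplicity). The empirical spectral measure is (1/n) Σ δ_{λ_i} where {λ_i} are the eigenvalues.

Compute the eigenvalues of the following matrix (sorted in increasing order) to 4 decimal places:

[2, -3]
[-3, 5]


Since M is real symmetric, both eigenvalues are real; they are the roots of det(λI − M) = λ² − (tr M) λ + det M.
tr M = 2 + 5 = 7.
det M = 2·5 − (-3)² = 10 − 9 = 1.
Characteristic polynomial: λ² − 7λ + 1 = 0.
Discriminant Δ = (tr M)² − 4·det M = 49 − 4 = 45; √Δ = 6.708204.
λ = (tr M ± √Δ)/2 = (7 ± 6.708204)/2, giving (tr M − √Δ)/2 = 0.1459 and (tr M + √Δ)/2 = 6.8541.

Eigenvalues sorted in increasing order: [0.1459, 6.8541].


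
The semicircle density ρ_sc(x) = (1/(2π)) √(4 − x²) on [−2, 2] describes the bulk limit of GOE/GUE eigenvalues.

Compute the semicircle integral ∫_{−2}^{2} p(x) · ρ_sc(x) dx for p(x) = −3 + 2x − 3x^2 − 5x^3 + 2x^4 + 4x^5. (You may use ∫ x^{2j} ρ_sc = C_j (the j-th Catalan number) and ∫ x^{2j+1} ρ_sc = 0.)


Write p(x) = Σ a_i x^i, split into monomials and integrate each against ρ_sc separately.
Using ∫ x^{2j} ρ_sc = C_j = (1/(j+1)) C(2j, j) (Catalan numbers) and ∫ x^{2j+1} ρ_sc = 0 (odd monomials vanish by symmetry):
  i = 0 (even): a_0 · C_{0} = -3 · 1 = -3
  i = 1 (odd): ∫ x^1 ρ_sc = 0 (vanishes)
  i = 2 (even): a_2 · C_{1} = -3 · 1 = -3
  i = 3 (odd): ∫ x^3 ρ_sc = 0 (vanishes)
  i = 4 (even): a_4 · C_{2} = 2 · 2 = 4
  i = 5 (odd): ∫ x^5 ρ_sc = 0 (vanishes)

Summing the contributions: ∫_{−2}^{2} p(x) ρ_sc(x) dx = (-3) + (-3) + 4 = -2.


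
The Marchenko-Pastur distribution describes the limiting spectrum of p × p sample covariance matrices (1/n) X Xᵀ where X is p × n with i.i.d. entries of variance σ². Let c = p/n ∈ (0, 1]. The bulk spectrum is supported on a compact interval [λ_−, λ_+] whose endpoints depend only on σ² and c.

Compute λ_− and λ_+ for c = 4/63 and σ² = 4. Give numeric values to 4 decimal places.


c = 4/63 = 0.063492; √c = 0.251976.
λ_− = σ² (1 − √c)² = 4 · (1 − 0.251976)² = 4 · (0.748024)² = 2.238158.
λ_+ = σ² (1 + √c)² = 4 · (1 + 0.251976)² = 4 · (1.251976)² = 6.269779.

Rounded to 4 decimal places: λ_− ≈ 2.2382, λ_+ ≈ 6.2698.


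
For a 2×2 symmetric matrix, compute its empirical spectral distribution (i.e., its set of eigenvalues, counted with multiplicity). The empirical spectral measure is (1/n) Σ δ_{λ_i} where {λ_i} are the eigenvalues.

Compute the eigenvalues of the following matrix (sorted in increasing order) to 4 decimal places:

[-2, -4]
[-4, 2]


Since M is real symmetric, both eigenvalues are real; they are the roots of det(λI − M) = λ² − (tr M) λ + det M.
tr M = -2 + 2 = 0.
det M = (-2)·2 − (-4)² = -4 − 16 = -20.
Characteristic polynomial: λ² − 20 = 0.
Discriminant Δ = (tr M)² − 4·det M = 0 − (-80) = 80; √Δ = 8.944272.
λ = (tr M ± √Δ)/2 = (0 ± 8.944272)/2, giving (tr M − √Δ)/2 = -4.4721 and (tr M + √Δ)/2 = 4.4721.

Eigenvalues sorted in increasing order: [-4.4721, 4.4721].


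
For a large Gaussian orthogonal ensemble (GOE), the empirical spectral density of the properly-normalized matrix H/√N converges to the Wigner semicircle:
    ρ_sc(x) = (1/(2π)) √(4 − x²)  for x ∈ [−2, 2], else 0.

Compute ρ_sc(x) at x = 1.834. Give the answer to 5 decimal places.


ρ_sc(x) = (1/(2π)) √(4 − x²). With x = 1.834:
  4 − x² = 4 − (1.834)² = 4 − 3.363556 = 0.636444.
  √(4 − x²) = 0.797774.
  1/(2π) = 0.159155.
  ρ_sc(1.834) = 0.159155 · 0.797774 = 0.126970.

Rounded to 5 decimal places: ρ_sc(1.834) ≈ 0.12697.


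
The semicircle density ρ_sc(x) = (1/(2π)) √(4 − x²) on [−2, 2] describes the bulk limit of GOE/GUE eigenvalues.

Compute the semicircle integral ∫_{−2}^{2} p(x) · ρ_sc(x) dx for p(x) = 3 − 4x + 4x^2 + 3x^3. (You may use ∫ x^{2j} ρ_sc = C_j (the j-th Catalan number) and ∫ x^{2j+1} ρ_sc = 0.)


Write p(x) = Σ a_i x^i, split into monomials and integrate each against ρ_sc separately.
Using ∫ x^{2j} ρ_sc = C_j = (1/(j+1)) C(2j, j) (Catalan numbers) and ∫ x^{2j+1} ρ_sc = 0 (odd monomials vanish by symmetry):
  i = 0 (even): a_0 · C_{0} = 3 · 1 = 3
  i = 1 (odd): ∫ x^1 ρ_sc = 0 (vanishes)
  i = 2 (even): a_2 · C_{1} = 4 · 1 = 4
  i = 3 (odd): ∫ x^3 ρ_sc = 0 (vanishes)

Summing the contributions: ∫_{−2}^{2} p(x) ρ_sc(x) dx = 3 + 4 = 7.


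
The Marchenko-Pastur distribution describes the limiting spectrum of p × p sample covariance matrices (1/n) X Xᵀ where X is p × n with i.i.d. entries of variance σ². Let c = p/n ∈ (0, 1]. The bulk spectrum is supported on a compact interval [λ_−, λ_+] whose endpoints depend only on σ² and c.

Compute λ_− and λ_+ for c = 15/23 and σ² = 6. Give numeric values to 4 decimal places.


c = 15/23 = 0.652174; √c = 0.807573.
λ_− = σ² (1 − √c)² = 6 · (1 − 0.807573)² = 6 · (0.192427)² = 0.222169.
λ_+ = σ² (1 + √c)² = 6 · (1 + 0.807573)² = 6 · (1.807573)² = 19.603918.

Rounded to 4 decimal places: λ_− ≈ 0.2222, λ_+ ≈ 19.6039.


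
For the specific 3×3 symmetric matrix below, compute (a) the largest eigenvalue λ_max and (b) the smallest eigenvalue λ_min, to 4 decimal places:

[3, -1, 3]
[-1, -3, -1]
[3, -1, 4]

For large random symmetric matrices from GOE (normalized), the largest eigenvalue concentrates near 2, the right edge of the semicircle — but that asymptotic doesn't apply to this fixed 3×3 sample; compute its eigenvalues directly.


Since M is real symmetric, all three eigenvalues are real; they are the roots of det(λI − M) = λ³ − (tr M) λ² + s λ − det M, where s is the sum of the principal 2×2 minors.
tr M = 3 + (-3) + 4 = 4.
s = (3·(-3) − (-1)²) + (3·4 − 3²) + ((-3)·4 − (-1)²) = -10 + 3 + (-13) = -20.
det M (expand along row 1) = 3·(-13) − (-1)·(-1) + 3·10 = -10.
Characteristic polynomial: λ³ − 4λ² − 20λ + 10 = 0.
Substitute λ = y + (tr M)/3 = y + 1.333333 to remove the quadratic term: y³ + p·y + q = 0 with p = s − (tr M)²/3 = -25.333333 and q = −2(tr M)³/27 + (tr M)·s/3 − det M = -21.407407.
Three real roots ⇒ use the trigonometric (Viète) form: r = 2√(−p/3) = 5.811865, φ = arccos(3q/(p·r)) = arccos(0.436192) = 1.119434 rad.
y_k = r·cos(φ/3 − 2πk/3) for k = 0, 1, 2 gives y = 5.411925, -0.871124, -4.540801.
λ_k = y_k + 1.333333 gives λ = 6.7453, 0.4622, -3.2075 (check: the sum is 4.0000 = tr M).

Hence λ_max = 6.7453 and λ_min = -3.2075.


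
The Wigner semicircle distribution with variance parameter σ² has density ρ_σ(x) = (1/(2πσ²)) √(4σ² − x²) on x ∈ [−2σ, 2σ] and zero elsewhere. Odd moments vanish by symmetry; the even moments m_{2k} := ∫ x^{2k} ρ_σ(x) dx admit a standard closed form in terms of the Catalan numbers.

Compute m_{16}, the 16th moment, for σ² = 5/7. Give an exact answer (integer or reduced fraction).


By the scaled semicircle moment identity, m_{2k} = σ^{2k} · C_k with k = 8.
C_8 = (1/(k+1)) · C(2k, k) = (1/9) · C(16, 8) = (1/9) · 12870 = 1430.
σ^{2k} = (σ²)^k = (5/7)^8 = 390625/5764801.

Therefore m_{16} = σ^{16} · C_8 = (390625/5764801) · 1430 = 558593750/5764801.


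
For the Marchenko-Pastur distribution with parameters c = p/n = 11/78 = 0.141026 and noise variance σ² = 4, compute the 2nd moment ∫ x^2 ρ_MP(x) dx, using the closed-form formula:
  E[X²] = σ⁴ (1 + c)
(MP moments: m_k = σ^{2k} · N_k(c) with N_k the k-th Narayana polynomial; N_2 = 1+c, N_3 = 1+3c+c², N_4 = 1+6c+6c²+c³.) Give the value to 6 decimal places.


E[X²] = σ⁴ (1 + c) (second MP moment). With σ² = 4 (so σ⁴ = 16) and c = 11/78 = 0.141026: E[X²] = 16 · (1 + 0.141026) = 16 · 1.141026.

So E[X^2] = 18.256410.


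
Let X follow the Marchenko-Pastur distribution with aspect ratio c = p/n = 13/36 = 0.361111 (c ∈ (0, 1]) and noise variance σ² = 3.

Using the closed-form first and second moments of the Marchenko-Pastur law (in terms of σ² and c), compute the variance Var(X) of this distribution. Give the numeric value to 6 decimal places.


Recall the MP moments m_1 = E[X] = σ² and m_2 = E[X²] = σ⁴ (1 + c).
m_1 = E[X] = σ² = 3, so m_1² = 9.
m_2 = E[X²] = σ⁴ (1 + c) = 9 · (1 + 0.361111) = 9 · 1.361111 = 12.250000.
(Note m_2 − m_1² simplifies to c · σ⁴ = 0.361111 · 9.)

Var(X) = m_2 − m_1² = 12.250000 − 9 = 3.250000.


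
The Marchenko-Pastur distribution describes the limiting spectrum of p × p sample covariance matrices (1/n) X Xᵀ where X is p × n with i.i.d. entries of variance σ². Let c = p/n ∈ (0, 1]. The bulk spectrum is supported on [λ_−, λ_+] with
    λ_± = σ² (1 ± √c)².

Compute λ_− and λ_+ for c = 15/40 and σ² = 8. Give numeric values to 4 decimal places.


c = 15/40 = 0.375000; √c = 0.612372.
λ_− = σ² (1 − √c)² = 8 · (1 − 0.612372)² = 8 · (0.387628)² = 1.202041.
λ_+ = σ² (1 + √c)² = 8 · (1 + 0.612372)² = 8 · (1.612372)² = 20.797959.

Rounded to 4 decimal places: λ_− ≈ 1.2020, λ_+ ≈ 20.7980.


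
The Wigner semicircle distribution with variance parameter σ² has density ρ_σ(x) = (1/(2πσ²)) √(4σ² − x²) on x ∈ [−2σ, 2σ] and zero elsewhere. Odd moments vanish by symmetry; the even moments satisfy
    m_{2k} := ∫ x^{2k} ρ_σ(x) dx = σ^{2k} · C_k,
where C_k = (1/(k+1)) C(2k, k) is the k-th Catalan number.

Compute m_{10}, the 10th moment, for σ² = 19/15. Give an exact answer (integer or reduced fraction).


By the scaled semicircle moment identity, m_{2k} = σ^{2k} · C_k with k = 5.
C_5 = (1/(k+1)) · C(2k, k) = (1/6) · C(10, 5) = (1/6) · 252 = 42.
σ^{2k} = (σ²)^k = (19/15)^5 = 2476099/759375.

Therefore m_{10} = σ^{10} · C_5 = (2476099/759375) · 42 = 34665386/253125.


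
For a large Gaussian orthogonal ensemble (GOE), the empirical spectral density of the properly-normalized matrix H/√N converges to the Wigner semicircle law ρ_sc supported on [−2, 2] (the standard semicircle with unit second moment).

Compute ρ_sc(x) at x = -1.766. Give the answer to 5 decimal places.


ρ_sc(x) = (1/(2π)) √(4 − x²). With x = -1.766:
  4 − x² = 4 − (-1.766)² = 4 − 3.118756 = 0.881244.
  √(4 − x²) = 0.938746.
  1/(2π) = 0.159155.
  ρ_sc(-1.766) = 0.159155 · 0.938746 = 0.149406.

Rounded to 5 decimal places: ρ_sc(-1.766) ≈ 0.14941.


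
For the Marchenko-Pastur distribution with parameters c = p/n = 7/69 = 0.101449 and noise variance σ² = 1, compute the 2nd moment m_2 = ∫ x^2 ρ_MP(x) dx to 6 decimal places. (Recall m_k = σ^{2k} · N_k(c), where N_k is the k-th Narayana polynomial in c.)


E[X²] = σ⁴ (1 + c) (second MP moment). With σ² = 1 (so σ⁴ = 1) and c = 7/69 = 0.101449: E[X²] = 1 · (1 + 0.101449) = 1 · 1.101449.

So E[X^2] = 1.101449.


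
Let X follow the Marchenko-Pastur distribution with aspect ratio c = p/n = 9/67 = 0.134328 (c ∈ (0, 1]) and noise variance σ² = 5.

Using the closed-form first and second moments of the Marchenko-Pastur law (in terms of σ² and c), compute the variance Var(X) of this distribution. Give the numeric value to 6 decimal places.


Recall the MP moments m_1 = E[X] = σ² and m_2 = E[X²] = σ⁴ (1 + c).
m_1 = E[X] = σ² = 5, so m_1² = 25.
m_2 = E[X²] = σ⁴ (1 + c) = 25 · (1 + 0.134328) = 25 · 1.134328 = 28.358209.
(Note m_2 − m_1² simplifies to c · σ⁴ = 0.134328 · 25.)

Var(X) = m_2 − m_1² = 28.358209 − 25 = 3.358209.


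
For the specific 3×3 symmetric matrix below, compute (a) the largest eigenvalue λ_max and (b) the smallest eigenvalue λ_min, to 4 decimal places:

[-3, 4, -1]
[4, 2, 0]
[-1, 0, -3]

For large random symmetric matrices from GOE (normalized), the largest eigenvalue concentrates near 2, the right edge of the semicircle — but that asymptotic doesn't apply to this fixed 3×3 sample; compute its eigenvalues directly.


Since M is real symmetric, all three eigenvalues are real; they are the roots of det(λI − M) = λ³ − (tr M) λ² + s λ − det M, where s is the sum of the principal 2×2 minors.
tr M = -3 + 2 + (-3) = -4.
s = ((-3)·2 − 4²) + ((-3)·(-3) − (-1)²) + (2·(-3) − 0²) = -22 + 8 + (-6) = -20.
det M (expand along row 1) = (-3)·(-6) − 4·(-12) + (-1)·2 = 64.
Characteristic polynomial: λ³ + 4λ² − 20λ − 64 = 0.
Substitute λ = y + (tr M)/3 = y − 1.333333 to remove the quadratic term: y³ + p·y + q = 0 with p = s − (tr M)²/3 = -25.333333 and q = −2(tr M)³/27 + (tr M)·s/3 − det M = -32.592593.
Three real roots ⇒ use the trigonometric (Viète) form: r = 2√(−p/3) = 5.811865, φ = arccos(3q/(p·r)) = arccos(0.664098) = 0.844509 rad.
y_k = r·cos(φ/3 − 2πk/3) for k = 0, 1, 2 gives y = 5.583104, -1.393323, -4.189781.
λ_k = y_k − 1.333333 gives λ = 4.2498, -2.7267, -5.5231 (check: the sum is -4.0000 = tr M).

Hence λ_max = 4.2498 and λ_min = -5.5231.


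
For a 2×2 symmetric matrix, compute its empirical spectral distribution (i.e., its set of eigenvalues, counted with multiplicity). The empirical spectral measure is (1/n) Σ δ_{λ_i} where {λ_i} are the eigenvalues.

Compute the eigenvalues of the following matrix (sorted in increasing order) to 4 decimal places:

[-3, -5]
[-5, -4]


Since M is real symmetric, both eigenvalues are real; they are the roots of det(λI − M) = λ² − (tr M) λ + det M.
tr M = -3 + (-4) = -7.
det M = (-3)·(-4) − (-5)² = 12 − 25 = -13.
Characteristic polynomial: λ² + 7λ − 13 = 0.
Discriminant Δ = (tr M)² − 4·det M = 49 − (-52) = 101; √Δ = 10.049876.
λ = (tr M ± √Δ)/2 = (-7 ± 10.049876)/2, giving (tr M − √Δ)/2 = -8.5249 and (tr M + √Δ)/2 = 1.5249.

Eigenvalues sorted in increasing order: [-8.5249, 1.5249].


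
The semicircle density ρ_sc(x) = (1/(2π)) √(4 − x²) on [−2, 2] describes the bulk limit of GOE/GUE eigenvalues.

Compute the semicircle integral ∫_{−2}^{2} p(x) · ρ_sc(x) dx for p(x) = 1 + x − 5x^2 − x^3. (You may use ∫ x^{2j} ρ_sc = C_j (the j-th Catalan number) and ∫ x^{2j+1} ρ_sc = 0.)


Write p(x) = Σ a_i x^i, split into monomials and integrate each against ρ_sc separately.
Using ∫ x^{2j} ρ_sc = C_j = (1/(j+1)) C(2j, j) (Catalan numbers) and ∫ x^{2j+1} ρ_sc = 0 (odd monomials vanish by symmetry):
  i = 0 (even): a_0 · C_{0} = 1 · 1 = 1
  i = 1 (odd): ∫ x^1 ρ_sc = 0 (vanishes)
  i = 2 (even): a_2 · C_{1} = -5 · 1 = -5
  i = 3 (odd): ∫ x^3 ρ_sc = 0 (vanishes)

Summing the contributions: ∫_{−2}^{2} p(x) ρ_sc(x) dx = 1 + (-5) = -4.


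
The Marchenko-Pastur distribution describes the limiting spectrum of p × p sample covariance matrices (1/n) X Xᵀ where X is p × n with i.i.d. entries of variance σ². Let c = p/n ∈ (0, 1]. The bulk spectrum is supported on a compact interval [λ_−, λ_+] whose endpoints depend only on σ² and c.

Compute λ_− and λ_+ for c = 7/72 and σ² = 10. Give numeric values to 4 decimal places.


c = 7/72 = 0.097222; √c = 0.311805.
λ_− = σ² (1 − √c)² = 10 · (1 − 0.311805)² = 10 · (0.688195)² = 4.736127.
λ_+ = σ² (1 + √c)² = 10 · (1 + 0.311805)² = 10 · (1.311805)² = 17.208318.

Rounded to 4 decimal places: λ_− ≈ 4.7361, λ_+ ≈ 17.2083.


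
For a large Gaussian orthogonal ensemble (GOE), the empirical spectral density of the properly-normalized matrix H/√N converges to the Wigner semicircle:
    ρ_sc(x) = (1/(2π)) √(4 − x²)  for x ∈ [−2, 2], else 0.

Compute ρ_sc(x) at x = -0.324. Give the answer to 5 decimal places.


ρ_sc(x) = (1/(2π)) √(4 − x²). With x = -0.324:
  4 − x² = 4 − (-0.324)² = 4 − 0.104976 = 3.895024.
  √(4 − x²) = 1.973582.
  1/(2π) = 0.159155.
  ρ_sc(-0.324) = 0.159155 · 1.973582 = 0.314105.

Rounded to 5 decimal places: ρ_sc(-0.324) ≈ 0.31411.


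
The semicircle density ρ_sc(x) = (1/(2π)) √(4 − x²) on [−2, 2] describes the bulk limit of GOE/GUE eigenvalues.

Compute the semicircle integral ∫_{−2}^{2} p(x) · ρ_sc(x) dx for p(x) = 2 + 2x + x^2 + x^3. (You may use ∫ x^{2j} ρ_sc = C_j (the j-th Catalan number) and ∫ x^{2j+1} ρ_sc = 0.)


Write p(x) = Σ a_i x^i, split into monomials and integrate each against ρ_sc separately.
Using ∫ x^{2j} ρ_sc = C_j = (1/(j+1)) C(2j, j) (Catalan numbers) and ∫ x^{2j+1} ρ_sc = 0 (odd monomials vanish by symmetry):
  i = 0 (even): a_0 · C_{0} = 2 · 1 = 2
  i = 1 (odd): ∫ x^1 ρ_sc = 0 (vanishes)
  i = 2 (even): a_2 · C_{1} = 1 · 1 = 1
  i = 3 (odd): ∫ x^3 ρ_sc = 0 (vanishes)

Summing the contributions: ∫_{−2}^{2} p(x) ρ_sc(x) dx = 2 + 1 = 3.


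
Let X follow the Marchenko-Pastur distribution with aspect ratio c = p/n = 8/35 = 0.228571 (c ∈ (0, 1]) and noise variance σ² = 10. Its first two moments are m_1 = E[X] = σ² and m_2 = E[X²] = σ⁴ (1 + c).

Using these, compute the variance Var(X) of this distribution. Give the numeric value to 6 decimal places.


m_1 = E[X] = σ² = 10, so m_1² = 100.
m_2 = E[X²] = σ⁴ (1 + c) = 100 · (1 + 0.228571) = 100 · 1.228571 = 122.857143.
(Note m_2 − m_1² simplifies to c · σ⁴ = 0.228571 · 100.)

Var(X) = m_2 − m_1² = 122.857143 − 100 = 22.857143.
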